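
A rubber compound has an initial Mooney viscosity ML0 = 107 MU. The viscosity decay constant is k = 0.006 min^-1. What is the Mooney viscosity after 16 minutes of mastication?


ML = ML0 * exp(-k * t)
ML = 107 * exp(-0.006 * 16)
ML = 107 * 0.9085
ML = 97.21 MU

97.21 MU


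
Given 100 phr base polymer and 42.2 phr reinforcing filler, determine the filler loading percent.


Filler % = filler / (rubber + filler) * 100
= 42.2 / (100 + 42.2) * 100
= 42.2 / 142.2 * 100
= 29.68%

29.68%


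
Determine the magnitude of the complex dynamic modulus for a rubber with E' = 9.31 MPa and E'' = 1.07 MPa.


|E*| = sqrt(E'^2 + E''^2)
= sqrt(9.31^2 + 1.07^2)
= sqrt(86.6761 + 1.1449)
= 9.371 MPa

9.371 MPa


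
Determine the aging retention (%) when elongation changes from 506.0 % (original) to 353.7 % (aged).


Retention = aged / original * 100
= 353.7 / 506.0 * 100
= 69.9%

69.9%


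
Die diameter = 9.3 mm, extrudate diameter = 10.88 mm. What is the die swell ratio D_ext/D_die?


Die swell ratio = D_extrudate / D_die
= 10.88 / 9.3
= 1.17

Die swell = 1.17


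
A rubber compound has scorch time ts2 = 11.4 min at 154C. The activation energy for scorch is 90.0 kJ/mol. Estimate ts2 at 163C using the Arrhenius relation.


Convert temperatures: T1 = 154 + 273.15 = 427.15 K, T2 = 163 + 273.15 = 436.15 K
ts2_new = 11.4 * exp(90000 / 8.314 * (1/436.15 - 1/427.15))
1/T2 - 1/T1 = -4.8309e-05
ts2_new = 6.76 min

6.76 min


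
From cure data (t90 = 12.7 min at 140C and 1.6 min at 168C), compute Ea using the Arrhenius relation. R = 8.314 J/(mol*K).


T1 = 413.15 K, T2 = 441.15 K
1/T1 - 1/T2 = 1.5363e-04
ln(t1/t2) = ln(12.7/1.6) = 2.0716
Ea = 8.314 * 2.0716 / 1.5363e-04 = 112111.8680 J/mol
Ea = 112.11 kJ/mol

112.11 kJ/mol


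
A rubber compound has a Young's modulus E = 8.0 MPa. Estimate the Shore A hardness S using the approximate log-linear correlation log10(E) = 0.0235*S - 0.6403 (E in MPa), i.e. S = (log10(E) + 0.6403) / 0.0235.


log10(E) = 0.0235*S - 0.6403  =>  S = (log10(E) + 0.6403) / 0.0235
log10(8.0) = 0.903090
S = (0.903090 + 0.6403) / 0.0235 = 1.543390 / 0.0235
S = 65.7

Shore A = 65.7


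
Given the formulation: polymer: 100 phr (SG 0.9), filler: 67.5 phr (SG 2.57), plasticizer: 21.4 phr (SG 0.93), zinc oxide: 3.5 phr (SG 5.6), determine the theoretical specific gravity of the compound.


Sum of weights = 192.4
Volume contributions:
  polymer: 100/0.9 = 111.1111
  filler: 67.5/2.57 = 26.2646
  plasticizer: 21.4/0.93 = 23.0108
  zinc oxide: 3.5/5.6 = 0.6250
Sum of volumes = 161.0115
SG = 192.4 / 161.0115 = 1.195

SG = 1.195


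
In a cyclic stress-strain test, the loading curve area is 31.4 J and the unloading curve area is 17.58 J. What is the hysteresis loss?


Hysteresis loss = loading - unloading
= 31.4 - 17.58
= 13.82 J

13.82 J


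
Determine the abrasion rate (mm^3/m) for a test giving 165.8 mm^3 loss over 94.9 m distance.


Rate = volume_loss / distance
= 165.8 / 94.9
= 1.747 mm^3/m

1.747 mm^3/m


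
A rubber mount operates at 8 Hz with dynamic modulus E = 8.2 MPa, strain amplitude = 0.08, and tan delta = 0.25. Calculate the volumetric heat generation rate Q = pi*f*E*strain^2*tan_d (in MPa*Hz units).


Q = pi * f * E * strain^2 * tan_d
= pi * 8 * 8.2 * 0.08^2 * 0.25
= pi * 8 * 8.2 * 0.0064 * 0.25
= 0.3297

Q = 0.3297


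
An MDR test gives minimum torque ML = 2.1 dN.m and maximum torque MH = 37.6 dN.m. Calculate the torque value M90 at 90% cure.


M90 = ML + 0.9 * (MH - ML)
M90 = 2.1 + 0.9 * (37.6 - 2.1)
M90 = 2.1 + 0.9 * 35.5
M90 = 34.05 dN.m

34.05 dN.m


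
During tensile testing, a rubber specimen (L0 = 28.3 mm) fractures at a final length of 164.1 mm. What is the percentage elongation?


Elongation = (Lf - L0) / L0 * 100
= (164.1 - 28.3) / 28.3 * 100
= 135.8 / 28.3 * 100
= 479.9%

479.9%


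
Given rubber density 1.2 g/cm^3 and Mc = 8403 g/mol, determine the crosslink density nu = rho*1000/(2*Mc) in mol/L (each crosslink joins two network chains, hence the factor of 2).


nu = rho * 1000 / (2 * Mc)
nu = 1.2 * 1000 / (2 * 8403)
nu = 1200.0 / 16806
nu = 0.0714 mol/L

0.0714 mol/L


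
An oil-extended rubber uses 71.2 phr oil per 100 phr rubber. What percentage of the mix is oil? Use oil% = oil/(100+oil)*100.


Oil % = oil / (100 + oil) * 100
= 71.2 / (100 + 71.2) * 100
= 71.2 / 171.2 * 100
= 41.59%

41.59%


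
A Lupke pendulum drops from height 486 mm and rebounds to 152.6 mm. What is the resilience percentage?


Resilience = h_rebound / h_drop * 100
= 152.6 / 486 * 100
= 31.4%

31.4%


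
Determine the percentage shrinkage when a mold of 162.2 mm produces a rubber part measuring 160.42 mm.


Shrinkage = (mold - part) / mold * 100
= (162.2 - 160.42) / 162.2 * 100
= 1.78 / 162.2 * 100
= 1.1%

1.1%


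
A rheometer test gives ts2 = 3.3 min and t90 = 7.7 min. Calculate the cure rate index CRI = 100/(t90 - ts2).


CRI = 100 / (t90 - ts2)
= 100 / (7.7 - 3.3)
= 100 / 4.4
= 22.73 min^-1

22.73 min^-1


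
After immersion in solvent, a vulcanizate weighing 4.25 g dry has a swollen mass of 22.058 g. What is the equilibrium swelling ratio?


Q = W_swollen / W_dry
Q = 22.058 / 4.25
Q = 5.19

Q = 5.19


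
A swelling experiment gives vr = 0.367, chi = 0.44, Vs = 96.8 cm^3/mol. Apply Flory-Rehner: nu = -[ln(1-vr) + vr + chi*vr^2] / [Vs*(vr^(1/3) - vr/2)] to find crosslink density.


ln(1 - vr) = ln(1 - 0.367) = -0.4573
Numerator = -((-0.4573) + 0.367 + 0.44 * 0.367^2) = 0.0310
Denominator = 96.8 * (0.367^(1/3) - 0.367/2) = 51.5421
nu = 0.0310 / 51.5421 = 6.0187e-04 mol/cm^3

6.0187e-04 mol/cm^3


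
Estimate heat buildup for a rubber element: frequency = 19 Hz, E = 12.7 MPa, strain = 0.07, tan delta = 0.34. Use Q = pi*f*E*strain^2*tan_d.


Q = pi * f * E * strain^2 * tan_d
= pi * 19 * 12.7 * 0.07^2 * 0.34
= pi * 19 * 12.7 * 0.0049 * 0.34
= 1.2629

Q = 1.2629


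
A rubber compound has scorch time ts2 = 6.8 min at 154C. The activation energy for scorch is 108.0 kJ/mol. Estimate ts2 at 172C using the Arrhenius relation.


Convert temperatures: T1 = 154 + 273.15 = 427.15 K, T2 = 172 + 273.15 = 445.15 K
ts2_new = 6.8 * exp(108000 / 8.314 * (1/445.15 - 1/427.15))
1/T2 - 1/T1 = -9.4664e-05
ts2_new = 1.99 min

1.99 min


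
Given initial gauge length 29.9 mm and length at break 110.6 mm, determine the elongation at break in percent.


Elongation = (Lf - L0) / L0 * 100
= (110.6 - 29.9) / 29.9 * 100
= 80.7 / 29.9 * 100
= 269.9%

269.9%


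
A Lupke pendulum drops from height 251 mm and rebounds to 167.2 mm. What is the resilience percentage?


Resilience = h_rebound / h_drop * 100
= 167.2 / 251 * 100
= 66.6%

66.6%


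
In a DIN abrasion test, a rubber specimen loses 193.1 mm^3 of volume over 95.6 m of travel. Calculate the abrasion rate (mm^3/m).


Rate = volume_loss / distance
= 193.1 / 95.6
= 2.02 mm^3/m

2.02 mm^3/m


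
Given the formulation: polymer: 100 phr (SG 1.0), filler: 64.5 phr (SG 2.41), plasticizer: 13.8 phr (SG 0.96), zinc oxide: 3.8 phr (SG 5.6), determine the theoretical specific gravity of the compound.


Sum of weights = 182.1
Volume contributions:
  polymer: 100/1.0 = 100.0000
  filler: 64.5/2.41 = 26.7635
  plasticizer: 13.8/0.96 = 14.3750
  zinc oxide: 3.8/5.6 = 0.6786
Sum of volumes = 141.8171
SG = 182.1 / 141.8171 = 1.284

SG = 1.284


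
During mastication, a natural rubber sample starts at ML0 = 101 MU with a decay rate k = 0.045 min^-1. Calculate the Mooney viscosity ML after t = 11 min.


ML = ML0 * exp(-k * t)
ML = 101 * exp(-0.045 * 11)
ML = 101 * 0.6096
ML = 61.57 MU

61.57 MU


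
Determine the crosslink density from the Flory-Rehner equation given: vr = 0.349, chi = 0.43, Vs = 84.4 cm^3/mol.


ln(1 - vr) = ln(1 - 0.349) = -0.4292
Numerator = -((-0.4292) + 0.349 + 0.43 * 0.349^2) = 0.0279
Denominator = 84.4 * (0.349^(1/3) - 0.349/2) = 44.6947
nu = 0.0279 / 44.6947 = 6.2359e-04 mol/cm^3

6.2359e-04 mol/cm^3


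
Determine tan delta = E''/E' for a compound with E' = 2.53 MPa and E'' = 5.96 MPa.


tan delta = E'' / E'
= 5.96 / 2.53
= 2.3557

tan delta = 2.3557


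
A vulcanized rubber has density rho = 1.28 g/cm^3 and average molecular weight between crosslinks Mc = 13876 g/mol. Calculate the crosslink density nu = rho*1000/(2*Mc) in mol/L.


nu = rho * 1000 / (2 * Mc)
nu = 1.28 * 1000 / (2 * 13876)
nu = 1280.0 / 27752
nu = 0.0461 mol/L

0.0461 mol/L


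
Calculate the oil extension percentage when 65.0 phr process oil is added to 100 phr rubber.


Oil % = oil / (100 + oil) * 100
= 65.0 / (100 + 65.0) * 100
= 65.0 / 165.0 * 100
= 39.39%

39.39%


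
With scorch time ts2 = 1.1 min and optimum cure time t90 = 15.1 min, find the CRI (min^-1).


CRI = 100 / (t90 - ts2)
= 100 / (15.1 - 1.1)
= 100 / 14.0
= 7.14 min^-1

7.14 min^-1


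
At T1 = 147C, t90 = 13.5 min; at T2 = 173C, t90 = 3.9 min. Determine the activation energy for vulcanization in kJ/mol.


T1 = 420.15 K, T2 = 446.15 K
1/T1 - 1/T2 = 1.3870e-04
ln(t1/t2) = ln(13.5/3.9) = 1.2417
Ea = 8.314 * 1.2417 / 1.3870e-04 = 74429.1761 J/mol
Ea = 74.43 kJ/mol

74.43 kJ/mol


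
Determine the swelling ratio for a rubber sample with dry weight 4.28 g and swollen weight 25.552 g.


Q = W_swollen / W_dry
Q = 25.552 / 4.28
Q = 5.97

Q = 5.97


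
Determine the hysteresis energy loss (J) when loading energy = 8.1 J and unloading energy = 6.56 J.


Hysteresis loss = loading - unloading
= 8.1 - 6.56
= 1.54 J

1.54 J


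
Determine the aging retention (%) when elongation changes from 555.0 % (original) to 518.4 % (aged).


Retention = aged / original * 100
= 518.4 / 555.0 * 100
= 93.4%

93.4%


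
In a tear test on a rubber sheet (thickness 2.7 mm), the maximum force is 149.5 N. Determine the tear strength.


Tear strength = force / thickness
= 149.5 / 2.7
= 55.37 N/mm

55.37 N/mm


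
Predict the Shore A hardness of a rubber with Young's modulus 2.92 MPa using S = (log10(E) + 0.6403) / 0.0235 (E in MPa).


log10(E) = 0.0235*S - 0.6403  =>  S = (log10(E) + 0.6403) / 0.0235
log10(2.92) = 0.465383
S = (0.465383 + 0.6403) / 0.0235 = 1.105683 / 0.0235
S = 47.1

Shore A = 47.1


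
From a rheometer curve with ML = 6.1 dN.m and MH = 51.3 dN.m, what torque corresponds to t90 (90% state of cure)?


M90 = ML + 0.9 * (MH - ML)
M90 = 6.1 + 0.9 * (51.3 - 6.1)
M90 = 6.1 + 0.9 * 45.2
M90 = 46.78 dN.m

46.78 dN.m


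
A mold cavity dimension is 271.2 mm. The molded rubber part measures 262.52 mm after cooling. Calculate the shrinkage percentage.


Shrinkage = (mold - part) / mold * 100
= (271.2 - 262.52) / 271.2 * 100
= 8.68 / 271.2 * 100
= 3.2%

3.2%


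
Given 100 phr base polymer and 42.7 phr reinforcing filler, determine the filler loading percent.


Filler % = filler / (rubber + filler) * 100
= 42.7 / (100 + 42.7) * 100
= 42.7 / 142.7 * 100
= 29.92%

29.92%


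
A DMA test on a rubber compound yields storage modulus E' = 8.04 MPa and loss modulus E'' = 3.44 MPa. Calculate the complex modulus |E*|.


|E*| = sqrt(E'^2 + E''^2)
= sqrt(8.04^2 + 3.44^2)
= sqrt(64.6416 + 11.8336)
= 8.745 MPa

8.745 MPa


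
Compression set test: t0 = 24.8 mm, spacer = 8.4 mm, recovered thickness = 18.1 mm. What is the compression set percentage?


CS = (t0 - recovered) / (t0 - ts) * 100
= (24.8 - 18.1) / (24.8 - 8.4) * 100
= 6.7 / 16.4 * 100
= 40.9%

40.9%


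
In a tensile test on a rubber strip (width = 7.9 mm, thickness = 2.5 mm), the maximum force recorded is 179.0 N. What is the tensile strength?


Area = width * thickness = 7.9 * 2.5 = 19.75 mm^2
TS = force / area = 179.0 / 19.75 = 9.06 MPa

9.06 MPa


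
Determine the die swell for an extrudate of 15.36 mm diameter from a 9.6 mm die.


Die swell ratio = D_extrudate / D_die
= 15.36 / 9.6
= 1.6

Die swell = 1.6


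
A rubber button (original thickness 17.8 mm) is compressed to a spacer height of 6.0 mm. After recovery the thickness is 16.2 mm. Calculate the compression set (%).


CS = (t0 - recovered) / (t0 - ts) * 100
= (17.8 - 16.2) / (17.8 - 6.0) * 100
= 1.6 / 11.8 * 100
= 13.6%

13.6%


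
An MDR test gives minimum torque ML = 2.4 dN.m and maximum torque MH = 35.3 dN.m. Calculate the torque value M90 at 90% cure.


M90 = ML + 0.9 * (MH - ML)
M90 = 2.4 + 0.9 * (35.3 - 2.4)
M90 = 2.4 + 0.9 * 32.9
M90 = 32.01 dN.m

32.01 dN.m


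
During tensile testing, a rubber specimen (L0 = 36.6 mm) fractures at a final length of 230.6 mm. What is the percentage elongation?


Elongation = (Lf - L0) / L0 * 100
= (230.6 - 36.6) / 36.6 * 100
= 194.0 / 36.6 * 100
= 530.1%

530.1%


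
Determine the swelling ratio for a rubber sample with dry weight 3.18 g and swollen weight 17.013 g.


Q = W_swollen / W_dry
Q = 17.013 / 3.18
Q = 5.35

Q = 5.35


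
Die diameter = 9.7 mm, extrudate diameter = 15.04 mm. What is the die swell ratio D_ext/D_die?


Die swell ratio = D_extrudate / D_die
= 15.04 / 9.7
= 1.551

Die swell = 1.551


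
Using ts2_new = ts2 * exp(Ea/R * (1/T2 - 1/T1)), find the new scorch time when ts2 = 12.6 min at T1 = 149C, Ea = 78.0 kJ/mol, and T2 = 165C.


Convert temperatures: T1 = 149 + 273.15 = 422.15 K, T2 = 165 + 273.15 = 438.15 K
ts2_new = 12.6 * exp(78000 / 8.314 * (1/438.15 - 1/422.15))
1/T2 - 1/T1 = -8.6503e-05
ts2_new = 5.6 min

5.6 min


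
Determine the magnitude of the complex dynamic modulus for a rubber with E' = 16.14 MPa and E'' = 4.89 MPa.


|E*| = sqrt(E'^2 + E''^2)
= sqrt(16.14^2 + 4.89^2)
= sqrt(260.4996 + 23.9121)
= 16.865 MPa

16.865 MPa


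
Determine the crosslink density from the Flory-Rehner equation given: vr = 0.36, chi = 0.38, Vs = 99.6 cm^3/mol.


ln(1 - vr) = ln(1 - 0.36) = -0.4463
Numerator = -((-0.4463) + 0.36 + 0.38 * 0.36^2) = 0.0370
Denominator = 99.6 * (0.36^(1/3) - 0.36/2) = 52.9253
nu = 0.0370 / 52.9253 = 6.9984e-04 mol/cm^3

6.9984e-04 mol/cm^3


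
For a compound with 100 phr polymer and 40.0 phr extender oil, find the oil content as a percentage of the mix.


Oil % = oil / (100 + oil) * 100
= 40.0 / (100 + 40.0) * 100
= 40.0 / 140.0 * 100
= 28.57%

28.57%


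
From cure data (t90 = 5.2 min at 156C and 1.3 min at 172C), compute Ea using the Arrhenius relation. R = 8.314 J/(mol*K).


T1 = 429.15 K, T2 = 445.15 K
1/T1 - 1/T2 = 8.3754e-05
ln(t1/t2) = ln(5.2/1.3) = 1.3863
Ea = 8.314 * 1.3863 / 8.3754e-05 = 137613.4836 J/mol
Ea = 137.61 kJ/mol

137.61 kJ/mol


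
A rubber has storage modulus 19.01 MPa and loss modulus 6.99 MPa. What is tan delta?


tan delta = E'' / E'
= 6.99 / 19.01
= 0.3677

tan delta = 0.3677


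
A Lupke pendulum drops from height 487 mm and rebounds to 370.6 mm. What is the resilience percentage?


Resilience = h_rebound / h_drop * 100
= 370.6 / 487 * 100
= 76.1%

76.1%


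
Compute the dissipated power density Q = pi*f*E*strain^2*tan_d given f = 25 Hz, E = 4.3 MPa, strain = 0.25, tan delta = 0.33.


Q = pi * f * E * strain^2 * tan_d
= pi * 25 * 4.3 * 0.25^2 * 0.33
= pi * 25 * 4.3 * 0.0625 * 0.33
= 6.9655

Q = 6.9655


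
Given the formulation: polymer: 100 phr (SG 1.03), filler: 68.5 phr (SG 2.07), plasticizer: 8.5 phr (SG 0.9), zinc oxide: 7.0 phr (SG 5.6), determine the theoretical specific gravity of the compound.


Sum of weights = 184.0
Volume contributions:
  polymer: 100/1.03 = 97.0874
  filler: 68.5/2.07 = 33.0918
  plasticizer: 8.5/0.9 = 9.4444
  zinc oxide: 7.0/5.6 = 1.2500
Sum of volumes = 140.8736
SG = 184.0 / 140.8736 = 1.306

SG = 1.306


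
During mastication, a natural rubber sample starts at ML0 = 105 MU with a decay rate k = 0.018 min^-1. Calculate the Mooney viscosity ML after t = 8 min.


ML = ML0 * exp(-k * t)
ML = 105 * exp(-0.018 * 8)
ML = 105 * 0.8659
ML = 90.92 MU

90.92 MU


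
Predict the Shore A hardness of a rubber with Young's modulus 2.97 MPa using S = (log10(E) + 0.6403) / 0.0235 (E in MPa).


log10(E) = 0.0235*S - 0.6403  =>  S = (log10(E) + 0.6403) / 0.0235
log10(2.97) = 0.472756
S = (0.472756 + 0.6403) / 0.0235 = 1.113056 / 0.0235
S = 47.4

Shore A = 47.4


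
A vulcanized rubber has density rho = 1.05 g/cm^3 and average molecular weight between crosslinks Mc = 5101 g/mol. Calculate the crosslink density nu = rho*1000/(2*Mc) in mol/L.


nu = rho * 1000 / (2 * Mc)
nu = 1.05 * 1000 / (2 * 5101)
nu = 1050.0 / 10202
nu = 0.1029 mol/L

0.1029 mol/L


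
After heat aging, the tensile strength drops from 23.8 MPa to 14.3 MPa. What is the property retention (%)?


Retention = aged / original * 100
= 14.3 / 23.8 * 100
= 60.1%

60.1%


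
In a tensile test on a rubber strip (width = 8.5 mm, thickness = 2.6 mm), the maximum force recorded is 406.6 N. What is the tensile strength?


Area = width * thickness = 8.5 * 2.6 = 22.1 mm^2
TS = force / area = 406.6 / 22.1 = 18.4 MPa

18.4 MPa


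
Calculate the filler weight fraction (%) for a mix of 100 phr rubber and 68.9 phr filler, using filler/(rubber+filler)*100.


Filler % = filler / (rubber + filler) * 100
= 68.9 / (100 + 68.9) * 100
= 68.9 / 168.9 * 100
= 40.79%

40.79%


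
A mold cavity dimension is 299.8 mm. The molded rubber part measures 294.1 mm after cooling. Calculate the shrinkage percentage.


Shrinkage = (mold - part) / mold * 100
= (299.8 - 294.1) / 299.8 * 100
= 5.7 / 299.8 * 100
= 1.9%

1.9%


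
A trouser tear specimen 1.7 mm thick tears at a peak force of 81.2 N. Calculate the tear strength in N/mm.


Tear strength = force / thickness
= 81.2 / 1.7
= 47.76 N/mm

47.76 N/mm


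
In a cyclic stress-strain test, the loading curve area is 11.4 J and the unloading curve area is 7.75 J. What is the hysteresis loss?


Hysteresis loss = loading - unloading
= 11.4 - 7.75
= 3.65 J

3.65 J


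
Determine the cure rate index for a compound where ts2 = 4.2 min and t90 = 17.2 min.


CRI = 100 / (t90 - ts2)
= 100 / (17.2 - 4.2)
= 100 / 13.0
= 7.69 min^-1

7.69 min^-1


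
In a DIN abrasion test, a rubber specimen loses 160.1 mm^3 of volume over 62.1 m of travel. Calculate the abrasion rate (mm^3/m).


Rate = volume_loss / distance
= 160.1 / 62.1
= 2.578 mm^3/m

2.578 mm^3/m


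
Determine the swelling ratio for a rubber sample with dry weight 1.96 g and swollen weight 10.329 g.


Q = W_swollen / W_dry
Q = 10.329 / 1.96
Q = 5.27

Q = 5.27


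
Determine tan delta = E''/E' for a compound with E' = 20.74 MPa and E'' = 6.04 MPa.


tan delta = E'' / E'
= 6.04 / 20.74
= 0.2912

tan delta = 0.2912


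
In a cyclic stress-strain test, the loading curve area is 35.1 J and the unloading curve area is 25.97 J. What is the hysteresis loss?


Hysteresis loss = loading - unloading
= 35.1 - 25.97
= 9.13 J

9.13 J


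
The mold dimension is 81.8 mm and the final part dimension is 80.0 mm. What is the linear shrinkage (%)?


Shrinkage = (mold - part) / mold * 100
= (81.8 - 80.0) / 81.8 * 100
= 1.8 / 81.8 * 100
= 2.2%

2.2%


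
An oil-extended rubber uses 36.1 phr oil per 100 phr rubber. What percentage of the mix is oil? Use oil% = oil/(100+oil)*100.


Oil % = oil / (100 + oil) * 100
= 36.1 / (100 + 36.1) * 100
= 36.1 / 136.1 * 100
= 26.52%

26.52%


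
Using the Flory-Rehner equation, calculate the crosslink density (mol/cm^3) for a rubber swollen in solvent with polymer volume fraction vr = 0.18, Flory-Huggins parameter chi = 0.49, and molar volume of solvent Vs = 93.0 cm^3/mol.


ln(1 - vr) = ln(1 - 0.18) = -0.1985
Numerator = -((-0.1985) + 0.18 + 0.49 * 0.18^2) = 0.0026
Denominator = 93.0 * (0.18^(1/3) - 0.18/2) = 44.1398
nu = 0.0026 / 44.1398 = 5.8336e-05 mol/cm^3

5.8336e-05 mol/cm^3


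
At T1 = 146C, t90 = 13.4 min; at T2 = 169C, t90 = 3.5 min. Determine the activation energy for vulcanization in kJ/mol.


T1 = 419.15 K, T2 = 442.15 K
1/T1 - 1/T2 = 1.2410e-04
ln(t1/t2) = ln(13.4/3.5) = 1.3425
Ea = 8.314 * 1.3425 / 1.2410e-04 = 89935.8629 J/mol
Ea = 89.94 kJ/mol

89.94 kJ/mol


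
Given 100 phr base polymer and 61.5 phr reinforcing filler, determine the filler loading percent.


Filler % = filler / (rubber + filler) * 100
= 61.5 / (100 + 61.5) * 100
= 61.5 / 161.5 * 100
= 38.08%

38.08%


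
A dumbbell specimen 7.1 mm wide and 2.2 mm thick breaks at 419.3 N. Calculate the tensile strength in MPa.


Area = width * thickness = 7.1 * 2.2 = 15.62 mm^2
TS = force / area = 419.3 / 15.62 = 26.84 MPa

26.84 MPa


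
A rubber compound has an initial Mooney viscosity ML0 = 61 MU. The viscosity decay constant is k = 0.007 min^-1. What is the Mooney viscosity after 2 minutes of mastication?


ML = ML0 * exp(-k * t)
ML = 61 * exp(-0.007 * 2)
ML = 61 * 0.9861
ML = 60.15 MU

60.15 MU


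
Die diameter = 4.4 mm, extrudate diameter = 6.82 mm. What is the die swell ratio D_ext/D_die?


Die swell ratio = D_extrudate / D_die
= 6.82 / 4.4
= 1.55

Die swell = 1.55


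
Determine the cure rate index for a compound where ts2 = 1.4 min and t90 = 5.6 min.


CRI = 100 / (t90 - ts2)
= 100 / (5.6 - 1.4)
= 100 / 4.2
= 23.81 min^-1

23.81 min^-1


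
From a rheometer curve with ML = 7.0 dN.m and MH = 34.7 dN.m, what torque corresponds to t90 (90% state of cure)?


M90 = ML + 0.9 * (MH - ML)
M90 = 7.0 + 0.9 * (34.7 - 7.0)
M90 = 7.0 + 0.9 * 27.7
M90 = 31.93 dN.m

31.93 dN.m


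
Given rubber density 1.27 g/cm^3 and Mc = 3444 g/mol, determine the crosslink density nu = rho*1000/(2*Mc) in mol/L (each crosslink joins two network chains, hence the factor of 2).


nu = rho * 1000 / (2 * Mc)
nu = 1.27 * 1000 / (2 * 3444)
nu = 1270.0 / 6888
nu = 0.1844 mol/L

0.1844 mol/L


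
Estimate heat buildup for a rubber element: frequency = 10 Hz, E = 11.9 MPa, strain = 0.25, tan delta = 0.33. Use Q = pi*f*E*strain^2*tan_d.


Q = pi * f * E * strain^2 * tan_d
= pi * 10 * 11.9 * 0.25^2 * 0.33
= pi * 10 * 11.9 * 0.0625 * 0.33
= 7.7106

Q = 7.7106


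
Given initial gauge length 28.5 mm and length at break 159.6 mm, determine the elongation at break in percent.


Elongation = (Lf - L0) / L0 * 100
= (159.6 - 28.5) / 28.5 * 100
= 131.1 / 28.5 * 100
= 460.0%

460.0%


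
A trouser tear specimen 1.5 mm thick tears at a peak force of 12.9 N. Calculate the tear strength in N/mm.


Tear strength = force / thickness
= 12.9 / 1.5
= 8.6 N/mm

8.6 N/mm


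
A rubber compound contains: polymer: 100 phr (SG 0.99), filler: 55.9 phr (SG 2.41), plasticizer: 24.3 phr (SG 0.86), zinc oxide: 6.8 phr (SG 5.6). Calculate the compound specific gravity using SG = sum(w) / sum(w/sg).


Sum of weights = 187.0
Volume contributions:
  polymer: 100/0.99 = 101.0101
  filler: 55.9/2.41 = 23.1950
  plasticizer: 24.3/0.86 = 28.2558
  zinc oxide: 6.8/5.6 = 1.2143
Sum of volumes = 153.6752
SG = 187.0 / 153.6752 = 1.217

SG = 1.217


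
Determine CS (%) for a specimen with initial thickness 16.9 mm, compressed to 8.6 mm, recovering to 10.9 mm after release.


CS = (t0 - recovered) / (t0 - ts) * 100
= (16.9 - 10.9) / (16.9 - 8.6) * 100
= 6.0 / 8.3 * 100
= 72.3%

72.3%


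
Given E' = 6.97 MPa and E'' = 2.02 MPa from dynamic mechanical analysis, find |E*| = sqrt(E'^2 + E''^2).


|E*| = sqrt(E'^2 + E''^2)
= sqrt(6.97^2 + 2.02^2)
= sqrt(48.5809 + 4.0804)
= 7.257 MPa

7.257 MPa


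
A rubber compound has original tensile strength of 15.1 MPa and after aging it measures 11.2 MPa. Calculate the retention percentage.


Retention = aged / original * 100
= 11.2 / 15.1 * 100
= 74.2%

74.2%


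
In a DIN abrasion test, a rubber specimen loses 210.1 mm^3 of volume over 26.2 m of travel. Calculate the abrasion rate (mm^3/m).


Rate = volume_loss / distance
= 210.1 / 26.2
= 8.019 mm^3/m

8.019 mm^3/m


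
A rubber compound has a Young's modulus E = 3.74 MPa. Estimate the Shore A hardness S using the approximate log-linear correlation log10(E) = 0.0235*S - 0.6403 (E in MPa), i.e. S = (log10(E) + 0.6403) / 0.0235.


log10(E) = 0.0235*S - 0.6403  =>  S = (log10(E) + 0.6403) / 0.0235
log10(3.74) = 0.572872
S = (0.572872 + 0.6403) / 0.0235 = 1.213172 / 0.0235
S = 51.6

Shore A = 51.6


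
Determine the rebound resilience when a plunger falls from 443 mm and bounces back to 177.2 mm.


Resilience = h_rebound / h_drop * 100
= 177.2 / 443 * 100
= 40.0%

40.0%


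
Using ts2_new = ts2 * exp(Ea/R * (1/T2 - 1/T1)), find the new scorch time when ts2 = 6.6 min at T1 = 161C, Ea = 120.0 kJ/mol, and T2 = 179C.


Convert temperatures: T1 = 161 + 273.15 = 434.15 K, T2 = 179 + 273.15 = 452.15 K
ts2_new = 6.6 * exp(120000 / 8.314 * (1/452.15 - 1/434.15))
1/T2 - 1/T1 = -9.1696e-05
ts2_new = 1.76 min

1.76 min


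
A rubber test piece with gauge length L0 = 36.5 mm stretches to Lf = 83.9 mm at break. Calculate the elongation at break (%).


Elongation = (Lf - L0) / L0 * 100
= (83.9 - 36.5) / 36.5 * 100
= 47.4 / 36.5 * 100
= 129.9%

129.9%


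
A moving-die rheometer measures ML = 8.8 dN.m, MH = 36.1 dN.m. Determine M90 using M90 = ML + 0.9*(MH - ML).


M90 = ML + 0.9 * (MH - ML)
M90 = 8.8 + 0.9 * (36.1 - 8.8)
M90 = 8.8 + 0.9 * 27.3
M90 = 33.37 dN.m

33.37 dN.m


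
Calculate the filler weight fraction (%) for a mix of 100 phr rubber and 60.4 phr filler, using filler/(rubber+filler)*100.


Filler % = filler / (rubber + filler) * 100
= 60.4 / (100 + 60.4) * 100
= 60.4 / 160.4 * 100
= 37.66%

37.66%


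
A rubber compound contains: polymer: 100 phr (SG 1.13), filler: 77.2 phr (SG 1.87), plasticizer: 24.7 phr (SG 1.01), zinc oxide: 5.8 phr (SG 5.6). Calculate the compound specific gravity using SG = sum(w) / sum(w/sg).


Sum of weights = 207.7
Volume contributions:
  polymer: 100/1.13 = 88.4956
  filler: 77.2/1.87 = 41.2834
  plasticizer: 24.7/1.01 = 24.4554
  zinc oxide: 5.8/5.6 = 1.0357
Sum of volumes = 155.2702
SG = 207.7 / 155.2702 = 1.338

SG = 1.338


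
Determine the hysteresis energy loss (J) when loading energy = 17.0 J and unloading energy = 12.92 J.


Hysteresis loss = loading - unloading
= 17.0 - 12.92
= 4.08 J

4.08 J


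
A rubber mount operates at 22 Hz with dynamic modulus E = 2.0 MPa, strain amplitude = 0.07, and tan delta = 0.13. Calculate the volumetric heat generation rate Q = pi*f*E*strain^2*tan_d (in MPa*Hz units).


Q = pi * f * E * strain^2 * tan_d
= pi * 22 * 2.0 * 0.07^2 * 0.13
= pi * 22 * 2.0 * 0.0049 * 0.13
= 0.0881

Q = 0.0881


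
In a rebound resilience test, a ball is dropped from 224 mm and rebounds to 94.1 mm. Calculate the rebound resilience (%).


Resilience = h_rebound / h_drop * 100
= 94.1 / 224 * 100
= 42.0%

42.0%


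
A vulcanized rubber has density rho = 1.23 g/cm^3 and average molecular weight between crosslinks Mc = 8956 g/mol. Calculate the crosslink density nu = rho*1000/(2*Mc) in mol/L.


nu = rho * 1000 / (2 * Mc)
nu = 1.23 * 1000 / (2 * 8956)
nu = 1230.0 / 17912
nu = 0.0687 mol/L

0.0687 mol/L


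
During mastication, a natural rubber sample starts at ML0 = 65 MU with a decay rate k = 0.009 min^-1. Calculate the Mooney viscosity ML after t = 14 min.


ML = ML0 * exp(-k * t)
ML = 65 * exp(-0.009 * 14)
ML = 65 * 0.8816
ML = 57.3 MU

57.3 MU


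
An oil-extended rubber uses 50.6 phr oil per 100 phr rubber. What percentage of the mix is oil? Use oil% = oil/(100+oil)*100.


Oil % = oil / (100 + oil) * 100
= 50.6 / (100 + 50.6) * 100
= 50.6 / 150.6 * 100
= 33.6%

33.6%


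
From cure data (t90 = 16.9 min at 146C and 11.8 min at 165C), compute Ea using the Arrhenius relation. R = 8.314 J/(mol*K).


T1 = 419.15 K, T2 = 438.15 K
1/T1 - 1/T2 = 1.0346e-04
ln(t1/t2) = ln(16.9/11.8) = 0.3592
Ea = 8.314 * 0.3592 / 1.0346e-04 = 28867.0277 J/mol
Ea = 28.87 kJ/mol

28.87 kJ/mol


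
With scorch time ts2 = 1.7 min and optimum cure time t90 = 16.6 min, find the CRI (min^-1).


CRI = 100 / (t90 - ts2)
= 100 / (16.6 - 1.7)
= 100 / 14.9
= 6.71 min^-1

6.71 min^-1


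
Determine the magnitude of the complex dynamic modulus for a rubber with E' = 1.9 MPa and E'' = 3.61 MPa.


|E*| = sqrt(E'^2 + E''^2)
= sqrt(1.9^2 + 3.61^2)
= sqrt(3.6100 + 13.0321)
= 4.079 MPa

4.079 MPa


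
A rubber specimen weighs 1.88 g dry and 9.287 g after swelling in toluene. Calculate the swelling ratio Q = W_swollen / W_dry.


Q = W_swollen / W_dry
Q = 9.287 / 1.88
Q = 4.94

Q = 4.94


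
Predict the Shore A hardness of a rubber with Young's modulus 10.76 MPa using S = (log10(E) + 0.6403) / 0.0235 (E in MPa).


log10(E) = 0.0235*S - 0.6403  =>  S = (log10(E) + 0.6403) / 0.0235
log10(10.76) = 1.031812
S = (1.031812 + 0.6403) / 0.0235 = 1.672112 / 0.0235
S = 71.2

Shore A = 71.2


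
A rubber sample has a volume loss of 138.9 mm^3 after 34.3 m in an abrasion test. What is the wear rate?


Rate = volume_loss / distance
= 138.9 / 34.3
= 4.05 mm^3/m

4.05 mm^3/m


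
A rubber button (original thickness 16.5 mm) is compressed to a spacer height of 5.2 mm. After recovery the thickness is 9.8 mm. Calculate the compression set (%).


CS = (t0 - recovered) / (t0 - ts) * 100
= (16.5 - 9.8) / (16.5 - 5.2) * 100
= 6.7 / 11.3 * 100
= 59.3%

59.3%


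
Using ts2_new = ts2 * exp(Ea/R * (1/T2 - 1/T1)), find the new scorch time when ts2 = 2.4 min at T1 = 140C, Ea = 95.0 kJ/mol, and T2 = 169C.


Convert temperatures: T1 = 140 + 273.15 = 413.15 K, T2 = 169 + 273.15 = 442.15 K
ts2_new = 2.4 * exp(95000 / 8.314 * (1/442.15 - 1/413.15))
1/T2 - 1/T1 = -1.5875e-04
ts2_new = 0.39 min

0.39 min


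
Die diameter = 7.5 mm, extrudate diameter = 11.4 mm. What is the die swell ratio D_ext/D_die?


Die swell ratio = D_extrudate / D_die
= 11.4 / 7.5
= 1.52

Die swell = 1.52


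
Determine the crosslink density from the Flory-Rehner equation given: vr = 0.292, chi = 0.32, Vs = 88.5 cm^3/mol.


ln(1 - vr) = ln(1 - 0.292) = -0.3453
Numerator = -((-0.3453) + 0.292 + 0.32 * 0.292^2) = 0.0260
Denominator = 88.5 * (0.292^(1/3) - 0.292/2) = 45.7924
nu = 0.0260 / 45.7924 = 5.6836e-04 mol/cm^3

5.6836e-04 mol/cm^3


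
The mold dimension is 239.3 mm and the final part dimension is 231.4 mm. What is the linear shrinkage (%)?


Shrinkage = (mold - part) / mold * 100
= (239.3 - 231.4) / 239.3 * 100
= 7.9 / 239.3 * 100
= 3.3%

3.3%


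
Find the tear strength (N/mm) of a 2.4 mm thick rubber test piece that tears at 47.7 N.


Tear strength = force / thickness
= 47.7 / 2.4
= 19.88 N/mm

19.88 N/mm


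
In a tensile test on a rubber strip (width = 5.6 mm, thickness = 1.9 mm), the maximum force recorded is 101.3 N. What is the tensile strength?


Area = width * thickness = 5.6 * 1.9 = 10.64 mm^2
TS = force / area = 101.3 / 10.64 = 9.52 MPa

9.52 MPa


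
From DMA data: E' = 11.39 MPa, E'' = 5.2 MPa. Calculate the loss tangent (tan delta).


tan delta = E'' / E'
= 5.2 / 11.39
= 0.4565

tan delta = 0.4565


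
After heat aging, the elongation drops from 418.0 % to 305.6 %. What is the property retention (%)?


Retention = aged / original * 100
= 305.6 / 418.0 * 100
= 73.1%

73.1%


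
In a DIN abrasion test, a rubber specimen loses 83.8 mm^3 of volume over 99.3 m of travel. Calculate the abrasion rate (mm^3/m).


Rate = volume_loss / distance
= 83.8 / 99.3
= 0.844 mm^3/m

0.844 mm^3/m


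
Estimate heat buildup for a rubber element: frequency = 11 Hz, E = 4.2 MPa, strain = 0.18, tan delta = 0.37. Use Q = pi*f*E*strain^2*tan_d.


Q = pi * f * E * strain^2 * tan_d
= pi * 11 * 4.2 * 0.18^2 * 0.37
= pi * 11 * 4.2 * 0.0324 * 0.37
= 1.7400

Q = 1.7400


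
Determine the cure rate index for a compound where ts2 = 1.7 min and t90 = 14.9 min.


CRI = 100 / (t90 - ts2)
= 100 / (14.9 - 1.7)
= 100 / 13.2
= 7.58 min^-1

7.58 min^-1


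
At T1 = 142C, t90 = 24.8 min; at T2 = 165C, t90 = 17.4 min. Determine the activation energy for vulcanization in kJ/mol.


T1 = 415.15 K, T2 = 438.15 K
1/T1 - 1/T2 = 1.2644e-04
ln(t1/t2) = ln(24.8/17.4) = 0.3544
Ea = 8.314 * 0.3544 / 1.2644e-04 = 23300.8206 J/mol
Ea = 23.3 kJ/mol

23.3 kJ/mol


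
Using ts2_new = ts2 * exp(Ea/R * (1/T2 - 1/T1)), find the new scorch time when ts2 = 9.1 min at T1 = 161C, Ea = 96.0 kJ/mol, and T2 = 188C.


Convert temperatures: T1 = 161 + 273.15 = 434.15 K, T2 = 188 + 273.15 = 461.15 K
ts2_new = 9.1 * exp(96000 / 8.314 * (1/461.15 - 1/434.15))
1/T2 - 1/T1 = -1.3486e-04
ts2_new = 1.92 min

1.92 min


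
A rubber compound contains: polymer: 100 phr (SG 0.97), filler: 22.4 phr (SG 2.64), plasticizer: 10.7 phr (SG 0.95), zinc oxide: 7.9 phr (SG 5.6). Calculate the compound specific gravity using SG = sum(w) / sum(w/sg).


Sum of weights = 141.0
Volume contributions:
  polymer: 100/0.97 = 103.0928
  filler: 22.4/2.64 = 8.4848
  plasticizer: 10.7/0.95 = 11.2632
  zinc oxide: 7.9/5.6 = 1.4107
Sum of volumes = 124.2515
SG = 141.0 / 124.2515 = 1.135

SG = 1.135


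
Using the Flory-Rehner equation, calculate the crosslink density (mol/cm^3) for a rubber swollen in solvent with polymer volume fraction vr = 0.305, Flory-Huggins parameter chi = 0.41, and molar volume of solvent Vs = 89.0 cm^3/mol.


ln(1 - vr) = ln(1 - 0.305) = -0.3638
Numerator = -((-0.3638) + 0.305 + 0.41 * 0.305^2) = 0.0207
Denominator = 89.0 * (0.305^(1/3) - 0.305/2) = 46.3362
nu = 0.0207 / 46.3362 = 4.4680e-04 mol/cm^3

4.4680e-04 mol/cm^3


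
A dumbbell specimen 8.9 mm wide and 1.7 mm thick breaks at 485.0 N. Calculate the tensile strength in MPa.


Area = width * thickness = 8.9 * 1.7 = 15.13 mm^2
TS = force / area = 485.0 / 15.13 = 32.06 MPa

32.06 MPa


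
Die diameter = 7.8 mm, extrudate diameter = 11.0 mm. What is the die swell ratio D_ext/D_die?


Die swell ratio = D_extrudate / D_die
= 11.0 / 7.8
= 1.41

Die swell = 1.41


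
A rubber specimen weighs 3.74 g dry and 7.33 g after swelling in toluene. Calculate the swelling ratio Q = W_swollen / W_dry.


Q = W_swollen / W_dry
Q = 7.33 / 3.74
Q = 1.96

Q = 1.96


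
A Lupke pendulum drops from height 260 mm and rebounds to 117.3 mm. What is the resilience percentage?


Resilience = h_rebound / h_drop * 100
= 117.3 / 260 * 100
= 45.1%

45.1%


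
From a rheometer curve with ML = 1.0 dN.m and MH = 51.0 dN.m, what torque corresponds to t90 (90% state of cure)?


M90 = ML + 0.9 * (MH - ML)
M90 = 1.0 + 0.9 * (51.0 - 1.0)
M90 = 1.0 + 0.9 * 50.0
M90 = 46.0 dN.m

46.0 dN.m


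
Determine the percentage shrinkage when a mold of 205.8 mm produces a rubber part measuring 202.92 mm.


Shrinkage = (mold - part) / mold * 100
= (205.8 - 202.92) / 205.8 * 100
= 2.88 / 205.8 * 100
= 1.4%

1.4%


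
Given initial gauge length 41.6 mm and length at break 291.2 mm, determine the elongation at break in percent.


Elongation = (Lf - L0) / L0 * 100
= (291.2 - 41.6) / 41.6 * 100
= 249.6 / 41.6 * 100
= 600.0%

600.0%


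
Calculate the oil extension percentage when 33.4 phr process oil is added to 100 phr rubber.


Oil % = oil / (100 + oil) * 100
= 33.4 / (100 + 33.4) * 100
= 33.4 / 133.4 * 100
= 25.04%

25.04%


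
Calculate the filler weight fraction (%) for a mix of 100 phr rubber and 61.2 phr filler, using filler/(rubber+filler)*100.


Filler % = filler / (rubber + filler) * 100
= 61.2 / (100 + 61.2) * 100
= 61.2 / 161.2 * 100
= 37.97%

37.97%


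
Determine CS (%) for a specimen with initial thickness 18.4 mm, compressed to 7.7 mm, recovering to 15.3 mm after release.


CS = (t0 - recovered) / (t0 - ts) * 100
= (18.4 - 15.3) / (18.4 - 7.7) * 100
= 3.1 / 10.7 * 100
= 29.0%

29.0%


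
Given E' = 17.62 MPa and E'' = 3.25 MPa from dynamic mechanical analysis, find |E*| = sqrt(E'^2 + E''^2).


|E*| = sqrt(E'^2 + E''^2)
= sqrt(17.62^2 + 3.25^2)
= sqrt(310.4644 + 10.5625)
= 17.917 MPa

17.917 MPa


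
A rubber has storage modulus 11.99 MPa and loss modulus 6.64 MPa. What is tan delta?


tan delta = E'' / E'
= 6.64 / 11.99
= 0.5538

tan delta = 0.5538


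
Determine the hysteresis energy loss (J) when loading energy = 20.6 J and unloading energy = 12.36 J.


Hysteresis loss = loading - unloading
= 20.6 - 12.36
= 8.24 J

8.24 J


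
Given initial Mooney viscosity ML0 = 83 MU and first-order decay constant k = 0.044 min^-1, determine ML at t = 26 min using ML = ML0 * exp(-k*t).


ML = ML0 * exp(-k * t)
ML = 83 * exp(-0.044 * 26)
ML = 83 * 0.3185
ML = 26.44 MU

26.44 MU


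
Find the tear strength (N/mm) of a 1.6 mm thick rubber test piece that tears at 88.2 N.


Tear strength = force / thickness
= 88.2 / 1.6
= 55.12 N/mm

55.12 N/mm


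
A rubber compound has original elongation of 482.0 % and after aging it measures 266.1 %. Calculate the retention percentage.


Retention = aged / original * 100
= 266.1 / 482.0 * 100
= 55.2%

55.2%


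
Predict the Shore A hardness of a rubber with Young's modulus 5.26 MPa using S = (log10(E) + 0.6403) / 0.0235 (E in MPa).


log10(E) = 0.0235*S - 0.6403  =>  S = (log10(E) + 0.6403) / 0.0235
log10(5.26) = 0.720986
S = (0.720986 + 0.6403) / 0.0235 = 1.361286 / 0.0235
S = 57.9

Shore A = 57.9


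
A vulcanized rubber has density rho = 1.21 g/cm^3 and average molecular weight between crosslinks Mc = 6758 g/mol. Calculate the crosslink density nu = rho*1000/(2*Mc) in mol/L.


nu = rho * 1000 / (2 * Mc)
nu = 1.21 * 1000 / (2 * 6758)
nu = 1210.0 / 13516
nu = 0.0895 mol/L

0.0895 mol/L


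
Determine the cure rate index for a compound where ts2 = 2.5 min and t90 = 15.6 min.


CRI = 100 / (t90 - ts2)
= 100 / (15.6 - 2.5)
= 100 / 13.1
= 7.63 min^-1

7.63 min^-1


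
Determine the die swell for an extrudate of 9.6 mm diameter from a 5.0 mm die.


Die swell ratio = D_extrudate / D_die
= 9.6 / 5.0
= 1.92

Die swell = 1.92


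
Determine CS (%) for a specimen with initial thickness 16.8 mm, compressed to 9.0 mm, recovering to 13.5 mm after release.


CS = (t0 - recovered) / (t0 - ts) * 100
= (16.8 - 13.5) / (16.8 - 9.0) * 100
= 3.3 / 7.8 * 100
= 42.3%

42.3%


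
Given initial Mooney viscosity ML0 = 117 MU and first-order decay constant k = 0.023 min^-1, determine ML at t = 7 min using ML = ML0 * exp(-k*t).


ML = ML0 * exp(-k * t)
ML = 117 * exp(-0.023 * 7)
ML = 117 * 0.8513
ML = 99.6 MU

99.6 MU


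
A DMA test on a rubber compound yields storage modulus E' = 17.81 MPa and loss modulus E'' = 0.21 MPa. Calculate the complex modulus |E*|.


|E*| = sqrt(E'^2 + E''^2)
= sqrt(17.81^2 + 0.21^2)
= sqrt(317.1961 + 0.0441)
= 17.811 MPa

17.811 MPa


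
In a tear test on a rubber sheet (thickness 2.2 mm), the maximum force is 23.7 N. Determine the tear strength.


Tear strength = force / thickness
= 23.7 / 2.2
= 10.77 N/mm

10.77 N/mm


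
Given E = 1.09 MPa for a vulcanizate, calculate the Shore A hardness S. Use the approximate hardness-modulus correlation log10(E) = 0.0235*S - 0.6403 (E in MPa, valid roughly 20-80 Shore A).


log10(E) = 0.0235*S - 0.6403  =>  S = (log10(E) + 0.6403) / 0.0235
log10(1.09) = 0.037426
S = (0.037426 + 0.6403) / 0.0235 = 0.677726 / 0.0235
S = 28.8

Shore A = 28.8


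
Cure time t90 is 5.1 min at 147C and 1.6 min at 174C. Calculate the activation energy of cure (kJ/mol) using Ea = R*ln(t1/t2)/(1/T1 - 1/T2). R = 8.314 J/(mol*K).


T1 = 420.15 K, T2 = 447.15 K
1/T1 - 1/T2 = 1.4372e-04
ln(t1/t2) = ln(5.1/1.6) = 1.1592
Ea = 8.314 * 1.1592 / 1.4372e-04 = 67061.9318 J/mol
Ea = 67.06 kJ/mol

67.06 kJ/mol


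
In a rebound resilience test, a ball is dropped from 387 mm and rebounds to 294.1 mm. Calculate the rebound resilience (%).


Resilience = h_rebound / h_drop * 100
= 294.1 / 387 * 100
= 76.0%

76.0%


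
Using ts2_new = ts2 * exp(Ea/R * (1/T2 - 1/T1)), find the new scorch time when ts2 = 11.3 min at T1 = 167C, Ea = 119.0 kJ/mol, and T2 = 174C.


Convert temperatures: T1 = 167 + 273.15 = 440.15 K, T2 = 174 + 273.15 = 447.15 K
ts2_new = 11.3 * exp(119000 / 8.314 * (1/447.15 - 1/440.15))
1/T2 - 1/T1 = -3.5567e-05
ts2_new = 6.79 min

6.79 min


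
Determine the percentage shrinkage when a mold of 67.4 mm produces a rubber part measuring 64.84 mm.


Shrinkage = (mold - part) / mold * 100
= (67.4 - 64.84) / 67.4 * 100
= 2.56 / 67.4 * 100
= 3.8%

3.8%


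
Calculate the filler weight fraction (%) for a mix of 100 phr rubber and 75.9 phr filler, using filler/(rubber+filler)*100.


Filler % = filler / (rubber + filler) * 100
= 75.9 / (100 + 75.9) * 100
= 75.9 / 175.9 * 100
= 43.15%

43.15%
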